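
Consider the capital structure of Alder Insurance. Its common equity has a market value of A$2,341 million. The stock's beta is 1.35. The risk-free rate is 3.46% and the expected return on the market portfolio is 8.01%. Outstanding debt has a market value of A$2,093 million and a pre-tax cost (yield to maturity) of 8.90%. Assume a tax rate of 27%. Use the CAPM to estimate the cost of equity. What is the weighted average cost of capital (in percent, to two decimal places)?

8.14%

Market risk premium = 8.01% − 3.46% = 4.55%.
Cost of equity via CAPM: Re = 3.46% + 1.35 × 4.55% = 9.6025%.
Total capital V = 2341 + 2093 = 4434.
Equity: weight = 2341/4434 = 0.5280; cost = 9.6025%.
Debt: weight = 2093/4434 = 0.4720; after-tax cost = 8.9% × (1 − 27%) = 6.4970%.
WACC = 0.5280 × 9.6025% + 0.4720 × 6.4970% = 8.1366%.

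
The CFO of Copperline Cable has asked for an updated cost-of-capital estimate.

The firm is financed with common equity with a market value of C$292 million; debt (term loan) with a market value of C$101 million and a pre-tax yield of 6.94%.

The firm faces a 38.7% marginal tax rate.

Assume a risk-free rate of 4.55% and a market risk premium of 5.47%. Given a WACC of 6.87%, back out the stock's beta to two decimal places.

Total capital V = 292 + 101 = 393.
Equity weight = 292/393 = 0.7430.
Term loan weight = 101/393 = 0.2570.
Debt contribution = 0.2570 × 6.94% × (1 − 38.7%) = 1.0933%.
Required equity contribution = 6.87% − 1.0933% = 5.7767%  ⇒  Re = 7.7748%.
CAPM: 7.7748% = 4.55% + β × 5.47%  ⇒  β = 0.5895.

0.59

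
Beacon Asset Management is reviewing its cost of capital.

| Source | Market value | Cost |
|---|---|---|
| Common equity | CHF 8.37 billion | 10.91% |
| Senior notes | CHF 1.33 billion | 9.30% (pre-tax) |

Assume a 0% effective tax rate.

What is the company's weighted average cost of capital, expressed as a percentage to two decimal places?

Total capital V = 8.37 + 1.33 = 9.7.
Equity: weight = 8.37/9.7 = 0.8629; cost = 10.91%.
Senior notes: weight = 1.33/9.7 = 0.1371; after-tax cost = 9.3% × (1 − 0%) = 9.3000%.
WACC = 0.8629 × 10.9100% + 0.1371 × 9.3000% = 10.6892%.

10.69%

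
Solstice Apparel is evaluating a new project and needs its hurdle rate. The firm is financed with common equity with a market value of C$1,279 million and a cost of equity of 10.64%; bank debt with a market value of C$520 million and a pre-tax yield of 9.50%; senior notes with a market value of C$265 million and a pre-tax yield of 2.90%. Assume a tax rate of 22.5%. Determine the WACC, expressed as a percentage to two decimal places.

Total capital V = 1279 + 520 + 265 = 2064.
Equity: weight = 1279/2064 = 0.6197; cost = 10.64%.
Bank debt: weight = 520/2064 = 0.2519; after-tax cost = 9.5% × (1 − 22.5%) = 7.3625%.
Senior notes: weight = 265/2064 = 0.1284; after-tax cost = 2.9% × (1 − 22.5%) = 2.2475%.
WACC = 0.6197 × 10.6400% + 0.2519 × 7.3625% + 0.1284 × 2.2475% = 8.7367%.

8.74%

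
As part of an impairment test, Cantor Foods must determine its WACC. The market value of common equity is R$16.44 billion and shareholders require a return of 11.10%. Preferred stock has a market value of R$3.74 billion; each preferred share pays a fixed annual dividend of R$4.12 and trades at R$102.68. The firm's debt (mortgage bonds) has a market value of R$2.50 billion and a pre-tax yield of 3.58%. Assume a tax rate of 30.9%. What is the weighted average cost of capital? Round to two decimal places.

8.98%

Cost of preferred: Rp = 4.12 / 102.68 = 4.0125%.
Total capital V = 16.44 + 3.74 + 2.5 = 22.68.
Equity: weight = 16.44/22.68 = 0.7249; cost = 11.1%.
Preferred: weight = 3.74/22.68 = 0.1649; cost = 4.0125%.
Mortgage bonds: weight = 2.5/22.68 = 0.1102; after-tax cost = 3.58% × (1 − 30.9%) = 2.4738%.
WACC = 0.7249 × 11.1000% + 0.1649 × 4.0125% + 0.1102 × 2.4738% = 8.9804%.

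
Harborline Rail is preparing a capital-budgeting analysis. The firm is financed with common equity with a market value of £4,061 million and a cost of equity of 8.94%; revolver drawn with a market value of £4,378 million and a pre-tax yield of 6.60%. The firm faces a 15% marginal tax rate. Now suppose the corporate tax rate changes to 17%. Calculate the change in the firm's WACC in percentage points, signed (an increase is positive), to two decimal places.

-0.07 pp

Current WACC:
Total capital V = 4061 + 4378 = 8439.
Equity: weight = 4061/8439 = 0.4812; cost = 8.94%.
Revolver drawn: weight = 4378/8439 = 0.5188; after-tax cost = 6.6% × (1 − 15%) = 5.6100%.
WACC = 0.4812 × 8.9400% + 0.5188 × 5.6100% = 7.2125%.
After the change:
Total capital V = 4061 + 4378 = 8439.
Equity: weight = 4061/8439 = 0.4812; cost = 8.94%.
Revolver drawn: weight = 4378/8439 = 0.5188; after-tax cost = 6.6% × (1 − 17%) = 5.4780%.
WACC = 0.4812 × 8.9400% + 0.5188 × 5.4780% = 7.1440%.
Change in WACC = 7.1440% − 7.2125% = -0.0685 pp.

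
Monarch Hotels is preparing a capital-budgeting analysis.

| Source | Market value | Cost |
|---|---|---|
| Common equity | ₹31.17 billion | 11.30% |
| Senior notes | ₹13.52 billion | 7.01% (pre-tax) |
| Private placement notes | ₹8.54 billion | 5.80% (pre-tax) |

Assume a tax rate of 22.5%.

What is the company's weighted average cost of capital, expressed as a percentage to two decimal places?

Total capital V = 31.17 + 13.52 + 8.54 = 53.23.
Equity: weight = 31.17/53.23 = 0.5856; cost = 11.3%.
Senior notes: weight = 13.52/53.23 = 0.2540; after-tax cost = 7.01% × (1 − 22.5%) = 5.4328%.
Private placement notes: weight = 8.54/53.23 = 0.1604; after-tax cost = 5.8% × (1 − 22.5%) = 4.4950%.
WACC = 0.5856 × 11.3000% + 0.2540 × 5.4328% + 0.1604 × 4.4950% = 8.7180%.

8.72%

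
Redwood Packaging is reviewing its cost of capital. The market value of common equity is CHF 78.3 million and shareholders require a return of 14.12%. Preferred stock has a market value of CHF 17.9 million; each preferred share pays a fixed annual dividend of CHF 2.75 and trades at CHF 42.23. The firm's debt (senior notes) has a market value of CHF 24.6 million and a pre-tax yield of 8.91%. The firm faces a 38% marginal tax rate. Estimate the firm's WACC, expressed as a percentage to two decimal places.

11.24%

Cost of preferred: Rp = 2.75 / 42.23 = 6.5120%.
Total capital V = 78.3 + 17.9 + 24.6 = 120.8.
Equity: weight = 78.3/120.8 = 0.6482; cost = 14.12%.
Preferred: weight = 17.9/120.8 = 0.1482; cost = 6.512%.
Senior notes: weight = 24.6/120.8 = 0.2036; after-tax cost = 8.91% × (1 − 38%) = 5.5242%.
WACC = 0.6482 × 14.1200% + 0.1482 × 6.5120% + 0.2036 × 5.5242% = 11.2422%.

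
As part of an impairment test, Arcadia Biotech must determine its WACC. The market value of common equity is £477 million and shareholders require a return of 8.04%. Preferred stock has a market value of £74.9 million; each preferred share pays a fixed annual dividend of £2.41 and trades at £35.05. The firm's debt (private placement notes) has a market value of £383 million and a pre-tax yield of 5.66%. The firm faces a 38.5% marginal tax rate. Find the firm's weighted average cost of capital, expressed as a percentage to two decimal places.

6.08%

Cost of preferred: Rp = 2.41 / 35.05 = 6.8759%.
Total capital V = 477 + 74.9 + 383 = 934.9.
Equity: weight = 477/934.9 = 0.5102; cost = 8.04%.
Preferred: weight = 74.9/934.9 = 0.0801; cost = 6.8759%.
Private placement notes: weight = 383/934.9 = 0.4097; after-tax cost = 5.66% × (1 − 38.5%) = 3.4809%.
WACC = 0.5102 × 8.0400% + 0.0801 × 6.8759% + 0.4097 × 3.4809% = 6.0790%.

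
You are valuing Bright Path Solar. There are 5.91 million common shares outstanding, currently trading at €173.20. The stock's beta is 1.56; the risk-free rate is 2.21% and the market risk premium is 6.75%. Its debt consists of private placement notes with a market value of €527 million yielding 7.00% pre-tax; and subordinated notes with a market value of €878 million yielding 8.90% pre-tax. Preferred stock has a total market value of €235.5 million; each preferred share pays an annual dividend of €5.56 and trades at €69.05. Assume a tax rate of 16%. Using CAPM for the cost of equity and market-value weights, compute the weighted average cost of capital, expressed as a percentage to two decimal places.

9.23%

Cost of equity via CAPM: Re = 2.21% + 1.56 × 6.75% = 12.7400%.
Cost of preferred: Rp = 5.56 / 69.05 = 8.0521%.
Market value of equity E = 173.2 × 5.91m = 1023.612m.
Total capital V = 1023.612 + 235.5 + 527 + 878 = 2664.112.
Equity: weight = 1023.612/2664.112 = 0.3842; cost = 12.74%.
Preferred: weight = 235.5/2664.112 = 0.0884; cost = 8.0521%.
Private placement notes: weight = 527/2664.112 = 0.1978; after-tax cost = 7% × (1 − 16%) = 5.8800%.
Subordinated notes: weight = 878/2664.112 = 0.3296; after-tax cost = 8.9% × (1 − 16%) = 7.4760%.
WACC = 0.3842 × 12.7400% + 0.0884 × 8.0521% + 0.1978 × 5.8800% + 0.3296 × 7.4760% = 9.2338%.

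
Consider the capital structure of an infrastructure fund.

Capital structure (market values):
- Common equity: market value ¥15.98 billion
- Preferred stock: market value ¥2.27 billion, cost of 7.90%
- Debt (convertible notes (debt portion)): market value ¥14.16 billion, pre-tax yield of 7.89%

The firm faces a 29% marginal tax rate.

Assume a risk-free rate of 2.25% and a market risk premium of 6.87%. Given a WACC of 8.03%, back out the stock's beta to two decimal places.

Total capital V = 15.98 + 2.27 + 14.16 = 32.41.
Equity weight = 15.98/32.41 = 0.4931.
Preferred weight = 2.27/32.41 = 0.0700.
Convertible notes (debt portion) weight = 14.16/32.41 = 0.4369.
Debt contribution = 0.4369 × 7.89% × (1 − 29%) = 2.4475%.
Preferred contribution = 0.0700 × 7.9% = 0.5533%.
Required equity contribution = 8.03% − 3.0008% = 5.0292%  ⇒  Re = 10.2000%.
CAPM: 10.2000% = 2.25% + β × 6.87%  ⇒  β = 1.1572.

1.16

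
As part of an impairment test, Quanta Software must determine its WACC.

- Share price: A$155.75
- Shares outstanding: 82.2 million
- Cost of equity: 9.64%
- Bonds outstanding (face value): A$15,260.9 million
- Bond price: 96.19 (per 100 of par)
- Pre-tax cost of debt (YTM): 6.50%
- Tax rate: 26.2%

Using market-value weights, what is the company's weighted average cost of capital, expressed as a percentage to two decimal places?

7.05%

Market value of equity E = 155.75 × 82.2m = 12802.65m. Market value of debt D = 15260.9m × 96.19/100 = 14679.45971m.
Total capital V = 12802.65 + 14679.45971 = 27482.10971.
Equity: weight = 12802.65/27482.10971 = 0.4659; cost = 9.64%.
Bonds outstanding: weight = 14679.45971/27482.10971 = 0.5341; after-tax cost = 6.5% × (1 − 26.2%) = 4.7970%.
WACC = 0.4659 × 9.6400% + 0.5341 × 4.7970% = 7.0531%.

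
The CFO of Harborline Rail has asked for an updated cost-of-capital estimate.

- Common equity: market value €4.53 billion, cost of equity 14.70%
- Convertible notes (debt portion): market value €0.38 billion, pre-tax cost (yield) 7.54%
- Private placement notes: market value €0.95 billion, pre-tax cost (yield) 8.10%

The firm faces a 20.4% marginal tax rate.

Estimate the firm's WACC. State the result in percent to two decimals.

12.80%

Total capital V = 4.53 + 0.38 + 0.95 = 5.86.
Equity: weight = 4.53/5.86 = 0.7730; cost = 14.7%.
Convertible notes (debt portion): weight = 0.38/5.86 = 0.0648; after-tax cost = 7.54% × (1 − 20.4%) = 6.0018%.
Private placement notes: weight = 0.95/5.86 = 0.1621; after-tax cost = 8.1% × (1 − 20.4%) = 6.4476%.
WACC = 0.7730 × 14.7000% + 0.0648 × 6.0018% + 0.1621 × 6.4476% = 12.7981%.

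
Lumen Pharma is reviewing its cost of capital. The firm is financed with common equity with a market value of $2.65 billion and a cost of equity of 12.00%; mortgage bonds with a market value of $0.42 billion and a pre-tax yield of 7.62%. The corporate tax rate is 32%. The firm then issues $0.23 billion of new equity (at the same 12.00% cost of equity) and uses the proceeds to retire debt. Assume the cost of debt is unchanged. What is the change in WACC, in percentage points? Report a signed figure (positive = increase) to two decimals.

+0.51 pp

Current WACC:
Total capital V = 2.65 + 0.42 = 3.07.
Equity: weight = 2.65/3.07 = 0.8632; cost = 12%.
Mortgage bonds: weight = 0.42/3.07 = 0.1368; after-tax cost = 7.62% × (1 − 32%) = 5.1816%.
WACC = 0.8632 × 12.0000% + 0.1368 × 5.1816% = 11.0672%.
After the change:
Total capital V = 2.88 + 0.19 = 3.07.
Equity: weight = 2.88/3.07 = 0.9381; cost = 12%.
Mortgage bonds: weight = 0.19/3.07 = 0.0619; after-tax cost = 7.62% × (1 − 32%) = 5.1816%.
WACC = 0.9381 × 12.0000% + 0.0619 × 5.1816% = 11.5780%.
Change in WACC = 11.5780% − 11.0672% = 0.5108 pp.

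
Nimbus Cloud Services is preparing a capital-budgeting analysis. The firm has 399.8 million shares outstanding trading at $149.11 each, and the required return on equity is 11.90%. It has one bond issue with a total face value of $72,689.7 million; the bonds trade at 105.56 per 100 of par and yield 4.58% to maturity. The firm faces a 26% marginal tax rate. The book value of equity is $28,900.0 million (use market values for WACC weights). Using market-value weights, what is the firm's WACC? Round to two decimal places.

Market value of equity E = 149.11 × 399.8m = 59614.178m. Market value of debt D = 72689.7m × 105.56/100 = 76731.24732m.
Total capital V = 59614.178 + 76731.24732 = 136345.42532.
Equity: weight = 59614.178/136345.42532 = 0.4372; cost = 11.9%.
Bonds outstanding: weight = 76731.24732/136345.42532 = 0.5628; after-tax cost = 4.58% × (1 − 26%) = 3.3892%.
WACC = 0.4372 × 11.9000% + 0.5628 × 3.3892% = 7.1104%.

7.11%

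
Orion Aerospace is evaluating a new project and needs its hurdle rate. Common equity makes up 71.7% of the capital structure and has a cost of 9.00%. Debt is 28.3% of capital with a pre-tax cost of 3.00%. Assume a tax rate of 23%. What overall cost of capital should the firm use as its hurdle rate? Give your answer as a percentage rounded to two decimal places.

After-tax cost of debt = 3% × (1 − 23%) = 2.3100%.
WACC = 0.717 × 9.0000% + 0.283 × 2.3100% = 7.1067%.

7.11%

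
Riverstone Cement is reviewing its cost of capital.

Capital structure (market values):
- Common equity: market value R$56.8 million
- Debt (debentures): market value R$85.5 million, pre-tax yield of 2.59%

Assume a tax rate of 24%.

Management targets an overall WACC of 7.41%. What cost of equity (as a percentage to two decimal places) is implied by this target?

Total capital V = 56.8 + 85.5 = 142.3.
Equity weight = 56.8/142.3 = 0.3992.
Debentures weight = 85.5/142.3 = 0.6008.
Debt contribution = 0.6008 × 2.59% × (1 − 24%) = 1.1827%.
Required equity contribution = 7.41% − 1.1827% = 6.2273%.
Re = 6.2273% / 0.3992 = 15.6011%.

15.60%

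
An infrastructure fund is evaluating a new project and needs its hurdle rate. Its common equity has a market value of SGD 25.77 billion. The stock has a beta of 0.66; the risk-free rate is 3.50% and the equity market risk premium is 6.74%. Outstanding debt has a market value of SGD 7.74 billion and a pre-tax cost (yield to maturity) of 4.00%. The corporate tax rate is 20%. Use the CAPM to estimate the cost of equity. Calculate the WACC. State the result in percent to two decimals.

6.85%

Cost of equity via CAPM: Re = 3.5% + 0.66 × 6.74% = 7.9484%.
Total capital V = 25.77 + 7.74 = 33.51.
Equity: weight = 25.77/33.51 = 0.7690; cost = 7.9484%.
Debt: weight = 7.74/33.51 = 0.2310; after-tax cost = 4% × (1 − 20%) = 3.2000%.
WACC = 0.7690 × 7.9484% + 0.2310 × 3.2000% = 6.8516%.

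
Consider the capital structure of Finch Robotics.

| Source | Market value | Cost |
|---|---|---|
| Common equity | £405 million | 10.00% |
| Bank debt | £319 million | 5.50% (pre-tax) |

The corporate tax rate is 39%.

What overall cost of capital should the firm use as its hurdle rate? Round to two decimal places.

7.07%

Total capital V = 405 + 319 = 724.
Equity: weight = 405/724 = 0.5594; cost = 10%.
Bank debt: weight = 319/724 = 0.4406; after-tax cost = 5.5% × (1 − 39%) = 3.3550%.
WACC = 0.5594 × 10.0000% + 0.4406 × 3.3550% = 7.0722%.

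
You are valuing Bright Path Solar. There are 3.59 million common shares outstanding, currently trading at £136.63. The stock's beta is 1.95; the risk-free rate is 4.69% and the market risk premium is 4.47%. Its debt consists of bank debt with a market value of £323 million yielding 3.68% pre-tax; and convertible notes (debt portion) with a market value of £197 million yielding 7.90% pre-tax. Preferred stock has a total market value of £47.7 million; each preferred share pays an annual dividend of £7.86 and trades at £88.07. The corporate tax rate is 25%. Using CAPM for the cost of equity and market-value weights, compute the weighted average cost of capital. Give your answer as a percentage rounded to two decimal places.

Cost of equity via CAPM: Re = 4.69% + 1.95 × 4.47% = 13.4065%.
Cost of preferred: Rp = 7.86 / 88.07 = 8.9247%.
Market value of equity E = 136.63 × 3.59m = 490.5017m.
Total capital V = 490.5017 + 47.7 + 323 + 197 = 1058.2017.
Equity: weight = 490.5017/1058.2017 = 0.4635; cost = 13.4065%.
Preferred: weight = 47.7/1058.2017 = 0.0451; cost = 8.9247%.
Bank debt: weight = 323/1058.2017 = 0.3052; after-tax cost = 3.68% × (1 − 25%) = 2.7600%.
Convertible notes (debt portion): weight = 197/1058.2017 = 0.1862; after-tax cost = 7.9% × (1 − 25%) = 5.9250%.
WACC = 0.4635 × 13.4065% + 0.0451 × 8.9247% + 0.3052 × 2.7600% + 0.1862 × 5.9250% = 8.5620%.

8.56%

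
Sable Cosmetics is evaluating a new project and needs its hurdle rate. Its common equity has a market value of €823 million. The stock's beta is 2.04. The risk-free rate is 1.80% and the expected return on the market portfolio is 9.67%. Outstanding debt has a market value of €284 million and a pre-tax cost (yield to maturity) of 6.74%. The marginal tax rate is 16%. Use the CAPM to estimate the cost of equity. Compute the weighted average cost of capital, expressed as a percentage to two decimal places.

14.73%

Market risk premium = 9.67% − 1.8% = 7.87%.
Cost of equity via CAPM: Re = 1.8% + 2.04 × 7.87% = 17.8548%.
Total capital V = 823 + 284 = 1107.
Equity: weight = 823/1107 = 0.7435; cost = 17.8548%.
Debt: weight = 284/1107 = 0.2565; after-tax cost = 6.74% × (1 − 16%) = 5.6616%.
WACC = 0.7435 × 17.8548% + 0.2565 × 5.6616% = 14.7266%.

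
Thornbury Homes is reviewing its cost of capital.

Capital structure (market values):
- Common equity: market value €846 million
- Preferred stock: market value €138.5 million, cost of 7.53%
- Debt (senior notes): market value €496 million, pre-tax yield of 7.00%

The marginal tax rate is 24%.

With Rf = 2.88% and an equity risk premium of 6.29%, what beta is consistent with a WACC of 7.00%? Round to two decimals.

0.80

Total capital V = 846 + 138.5 + 496 = 1480.5.
Equity weight = 846/1480.5 = 0.5714.
Preferred weight = 138.5/1480.5 = 0.0935.
Senior notes weight = 496/1480.5 = 0.3350.
Debt contribution = 0.3350 × 7% × (1 − 24%) = 1.7823%.
Preferred contribution = 0.0935 × 7.53% = 0.7044%.
Required equity contribution = 7.0% − 2.4867% = 4.5133%  ⇒  Re = 7.8982%.
CAPM: 7.8982% = 2.88% + β × 6.29%  ⇒  β = 0.7978.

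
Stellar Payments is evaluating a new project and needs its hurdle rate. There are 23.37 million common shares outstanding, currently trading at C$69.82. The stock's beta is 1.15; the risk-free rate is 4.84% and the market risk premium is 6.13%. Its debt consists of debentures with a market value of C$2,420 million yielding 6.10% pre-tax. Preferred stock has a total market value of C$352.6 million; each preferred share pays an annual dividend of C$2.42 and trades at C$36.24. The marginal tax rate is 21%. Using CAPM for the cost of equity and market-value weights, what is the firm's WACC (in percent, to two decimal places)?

7.59%

Cost of equity via CAPM: Re = 4.84% + 1.15 × 6.13% = 11.8895%.
Cost of preferred: Rp = 2.42 / 36.24 = 6.6777%.
Market value of equity E = 69.82 × 23.37m = 1631.6934m.
Total capital V = 1631.6934 + 352.6 + 2420 = 4404.2934.
Equity: weight = 1631.6934/4404.2934 = 0.3705; cost = 11.8895%.
Preferred: weight = 352.6/4404.2934 = 0.0801; cost = 6.6777%.
Debentures: weight = 2420/4404.2934 = 0.5495; after-tax cost = 6.1% × (1 − 21%) = 4.8190%.
WACC = 0.3705 × 11.8895% + 0.0801 × 6.6777% + 0.5495 × 4.8190% = 7.5873%.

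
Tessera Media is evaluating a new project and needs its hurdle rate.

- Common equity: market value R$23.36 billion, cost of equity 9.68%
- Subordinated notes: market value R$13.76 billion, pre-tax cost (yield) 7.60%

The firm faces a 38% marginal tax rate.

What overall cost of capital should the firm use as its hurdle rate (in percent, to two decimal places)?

Total capital V = 23.36 + 13.76 = 37.12.
Equity: weight = 23.36/37.12 = 0.6293; cost = 9.68%.
Subordinated notes: weight = 13.76/37.12 = 0.3707; after-tax cost = 7.6% × (1 − 38%) = 4.7120%.
WACC = 0.6293 × 9.6800% + 0.3707 × 4.7120% = 7.8384%.

7.84%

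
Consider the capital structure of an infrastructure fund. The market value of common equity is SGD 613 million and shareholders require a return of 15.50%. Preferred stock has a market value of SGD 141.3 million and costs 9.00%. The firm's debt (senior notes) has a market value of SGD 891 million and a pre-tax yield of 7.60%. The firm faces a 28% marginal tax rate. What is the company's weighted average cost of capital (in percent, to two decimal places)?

9.51%

Total capital V = 613 + 141.3 + 891 = 1645.3.
Equity: weight = 613/1645.3 = 0.3726; cost = 15.5%.
Preferred: weight = 141.3/1645.3 = 0.0859; cost = 9%.
Senior notes: weight = 891/1645.3 = 0.5415; after-tax cost = 7.6% × (1 − 28%) = 5.4720%.
WACC = 0.3726 × 15.5000% + 0.0859 × 9.0000% + 0.5415 × 5.4720% = 9.5112%.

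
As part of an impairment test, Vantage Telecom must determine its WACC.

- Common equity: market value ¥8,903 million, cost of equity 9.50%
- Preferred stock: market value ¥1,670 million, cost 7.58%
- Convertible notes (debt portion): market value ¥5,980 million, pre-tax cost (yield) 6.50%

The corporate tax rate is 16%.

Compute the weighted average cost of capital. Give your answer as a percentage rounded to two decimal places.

Total capital V = 8903 + 1670 + 5980 = 16553.
Equity: weight = 8903/16553 = 0.5378; cost = 9.5%.
Preferred: weight = 1670/16553 = 0.1009; cost = 7.58%.
Convertible notes (debt portion): weight = 5980/16553 = 0.3613; after-tax cost = 6.5% × (1 − 16%) = 5.4600%.
WACC = 0.5378 × 9.5000% + 0.1009 × 7.5800% + 0.3613 × 5.4600% = 7.8468%.

7.85%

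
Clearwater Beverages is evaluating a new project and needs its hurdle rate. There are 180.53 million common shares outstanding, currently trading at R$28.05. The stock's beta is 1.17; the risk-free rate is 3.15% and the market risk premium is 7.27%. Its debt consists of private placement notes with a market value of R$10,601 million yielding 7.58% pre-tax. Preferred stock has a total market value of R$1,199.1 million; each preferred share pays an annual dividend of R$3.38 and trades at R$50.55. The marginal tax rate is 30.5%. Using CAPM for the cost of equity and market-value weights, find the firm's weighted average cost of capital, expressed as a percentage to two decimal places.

7.29%

Cost of equity via CAPM: Re = 3.15% + 1.17 × 7.27% = 11.6559%.
Cost of preferred: Rp = 3.38 / 50.55 = 6.6864%.
Market value of equity E = 28.05 × 180.53m = 5063.8665m.
Total capital V = 5063.8665 + 1199.1 + 10601 = 16863.9665.
Equity: weight = 5063.8665/16863.9665 = 0.3003; cost = 11.6559%.
Preferred: weight = 1199.1/16863.9665 = 0.0711; cost = 6.6864%.
Private placement notes: weight = 10601/16863.9665 = 0.6286; after-tax cost = 7.58% × (1 − 30.5%) = 5.2681%.
WACC = 0.3003 × 11.6559% + 0.0711 × 6.6864% + 0.6286 × 5.2681% = 7.2871%.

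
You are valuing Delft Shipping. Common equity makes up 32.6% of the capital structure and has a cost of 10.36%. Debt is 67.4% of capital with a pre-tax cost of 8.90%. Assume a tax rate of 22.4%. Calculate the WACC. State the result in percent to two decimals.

After-tax cost of debt = 8.9% × (1 − 22.4%) = 6.9064%.
WACC = 0.326 × 10.3600% + 0.674 × 6.9064% = 8.0323%.

8.03%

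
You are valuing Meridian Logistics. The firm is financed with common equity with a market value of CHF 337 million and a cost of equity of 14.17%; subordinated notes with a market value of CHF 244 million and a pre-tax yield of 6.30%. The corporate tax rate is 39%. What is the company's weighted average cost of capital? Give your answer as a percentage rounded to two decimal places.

9.83%

Total capital V = 337 + 244 = 581.
Equity: weight = 337/581 = 0.5800; cost = 14.17%.
Subordinated notes: weight = 244/581 = 0.4200; after-tax cost = 6.3% × (1 − 39%) = 3.8430%.
WACC = 0.5800 × 14.1700% + 0.4200 × 3.8430% = 9.8330%.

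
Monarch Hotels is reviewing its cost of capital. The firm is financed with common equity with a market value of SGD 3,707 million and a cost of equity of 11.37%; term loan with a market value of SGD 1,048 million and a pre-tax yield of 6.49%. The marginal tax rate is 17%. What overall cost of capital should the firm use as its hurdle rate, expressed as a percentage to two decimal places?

Total capital V = 3707 + 1048 = 4755.
Equity: weight = 3707/4755 = 0.7796; cost = 11.37%.
Term loan: weight = 1048/4755 = 0.2204; after-tax cost = 6.49% × (1 − 17%) = 5.3867%.
WACC = 0.7796 × 11.3700% + 0.2204 × 5.3867% = 10.0513%.

10.05%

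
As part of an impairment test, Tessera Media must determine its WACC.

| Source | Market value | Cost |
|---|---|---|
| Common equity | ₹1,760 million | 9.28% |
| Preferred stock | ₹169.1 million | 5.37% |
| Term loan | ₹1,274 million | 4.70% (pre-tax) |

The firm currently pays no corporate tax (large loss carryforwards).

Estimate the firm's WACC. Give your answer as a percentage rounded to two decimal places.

Total capital V = 1760 + 169.1 + 1274 = 3203.1.
Equity: weight = 1760/3203.1 = 0.5495; cost = 9.28%.
Preferred: weight = 169.1/3203.1 = 0.0528; cost = 5.37%.
Term loan: weight = 1274/3203.1 = 0.3977; after-tax cost = 4.7% × (1 − 0%) = 4.7000%.
WACC = 0.5495 × 9.2800% + 0.0528 × 5.3700% + 0.3977 × 4.7000% = 7.2519%.

7.25%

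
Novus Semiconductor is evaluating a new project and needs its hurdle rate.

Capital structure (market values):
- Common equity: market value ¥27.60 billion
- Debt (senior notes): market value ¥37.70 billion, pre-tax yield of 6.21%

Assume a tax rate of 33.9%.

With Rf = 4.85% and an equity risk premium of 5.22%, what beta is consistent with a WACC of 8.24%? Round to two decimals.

1.73

Total capital V = 27.6 + 37.7 = 65.3.
Equity weight = 27.6/65.3 = 0.4227.
Senior notes weight = 37.7/65.3 = 0.5773.
Debt contribution = 0.5773 × 6.21% × (1 − 33.9%) = 2.3699%.
Required equity contribution = 8.24% − 2.3699% = 5.8701%  ⇒  Re = 13.8884%.
CAPM: 13.8884% = 4.85% + β × 5.22%  ⇒  β = 1.7315.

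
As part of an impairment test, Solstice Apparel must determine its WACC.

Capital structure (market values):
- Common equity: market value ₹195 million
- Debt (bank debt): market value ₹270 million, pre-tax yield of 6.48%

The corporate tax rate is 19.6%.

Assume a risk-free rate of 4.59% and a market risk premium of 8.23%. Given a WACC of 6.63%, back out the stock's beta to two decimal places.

Total capital V = 195 + 270 = 465.
Equity weight = 195/465 = 0.4194.
Bank debt weight = 270/465 = 0.5806.
Debt contribution = 0.5806 × 6.48% × (1 − 19.6%) = 3.0251%.
Required equity contribution = 6.63% − 3.0251% = 3.6049%  ⇒  Re = 8.5963%.
CAPM: 8.5963% = 4.59% + β × 8.23%  ⇒  β = 0.4868.

0.49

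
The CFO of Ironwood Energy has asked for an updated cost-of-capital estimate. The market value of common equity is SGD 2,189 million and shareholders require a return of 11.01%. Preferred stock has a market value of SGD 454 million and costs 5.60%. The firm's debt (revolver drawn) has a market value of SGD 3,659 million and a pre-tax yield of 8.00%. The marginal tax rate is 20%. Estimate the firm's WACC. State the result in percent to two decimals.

Total capital V = 2189 + 454 + 3659 = 6302.
Equity: weight = 2189/6302 = 0.3474; cost = 11.01%.
Preferred: weight = 454/6302 = 0.0720; cost = 5.6%.
Revolver drawn: weight = 3659/6302 = 0.5806; after-tax cost = 8% × (1 − 20%) = 6.4000%.
WACC = 0.3474 × 11.0100% + 0.0720 × 5.6000% + 0.5806 × 6.4000% = 7.9437%.

7.94%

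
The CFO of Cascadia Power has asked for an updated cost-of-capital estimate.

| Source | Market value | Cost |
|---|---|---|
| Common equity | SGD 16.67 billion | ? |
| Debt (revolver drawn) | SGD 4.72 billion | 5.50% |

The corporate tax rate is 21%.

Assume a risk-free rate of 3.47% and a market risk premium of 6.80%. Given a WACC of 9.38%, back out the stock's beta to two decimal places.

1.08

Total capital V = 16.67 + 4.72 = 21.39.
Equity weight = 16.67/21.39 = 0.7793.
Revolver drawn weight = 4.72/21.39 = 0.2207.
Debt contribution = 0.2207 × 5.5% × (1 − 21%) = 0.9588%.
Required equity contribution = 9.38% − 0.9588% = 8.4212%  ⇒  Re = 10.8056%.
CAPM: 10.8056% = 3.47% + β × 6.8%  ⇒  β = 1.0788.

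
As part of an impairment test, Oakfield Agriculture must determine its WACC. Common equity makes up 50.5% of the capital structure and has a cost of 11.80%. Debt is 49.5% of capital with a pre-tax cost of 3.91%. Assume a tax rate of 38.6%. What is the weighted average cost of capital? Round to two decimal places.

After-tax cost of debt = 3.91% × (1 − 38.6%) = 2.4007%.
WACC = 0.505 × 11.8000% + 0.495 × 2.4007% = 7.1474%.

7.15%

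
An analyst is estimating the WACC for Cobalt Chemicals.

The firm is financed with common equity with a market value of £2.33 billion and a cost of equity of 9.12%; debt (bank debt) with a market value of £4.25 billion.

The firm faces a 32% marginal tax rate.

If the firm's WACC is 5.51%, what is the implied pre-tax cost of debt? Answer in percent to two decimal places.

Total capital V = 2.33 + 4.25 = 6.58.
Equity weight = 2.33/6.58 = 0.3541.
Bank debt weight = 4.25/6.58 = 0.6459.
Equity contribution = 0.3541 × 9.12% = 3.2294%.
Remaining for debt = 5.51% − 3.2294% = 2.2806%.
Rd × (1 − 32%) × 0.6459 = 2.2806%  ⇒  Rd = 5.1925%.

5.19%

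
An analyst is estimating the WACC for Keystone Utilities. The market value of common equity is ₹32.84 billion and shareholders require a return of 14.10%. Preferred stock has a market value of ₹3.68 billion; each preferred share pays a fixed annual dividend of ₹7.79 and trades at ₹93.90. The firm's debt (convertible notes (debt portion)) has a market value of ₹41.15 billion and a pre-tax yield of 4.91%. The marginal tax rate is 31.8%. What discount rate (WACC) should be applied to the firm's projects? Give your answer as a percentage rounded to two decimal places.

8.13%

Cost of preferred: Rp = 7.79 / 93.9 = 8.2961%.
Total capital V = 32.84 + 3.68 + 41.15 = 77.67.
Equity: weight = 32.84/77.67 = 0.4228; cost = 14.1%.
Preferred: weight = 3.68/77.67 = 0.0474; cost = 8.2961%.
Convertible notes (debt portion): weight = 41.15/77.67 = 0.5298; after-tax cost = 4.91% × (1 − 31.8%) = 3.3486%.
WACC = 0.4228 × 14.1000% + 0.0474 × 8.2961% + 0.5298 × 3.3486% = 8.1289%.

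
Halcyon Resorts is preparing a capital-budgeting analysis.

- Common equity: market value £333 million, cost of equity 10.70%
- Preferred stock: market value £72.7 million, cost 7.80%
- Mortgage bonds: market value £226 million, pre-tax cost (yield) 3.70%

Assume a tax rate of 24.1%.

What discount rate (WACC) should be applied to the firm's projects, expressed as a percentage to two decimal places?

7.54%

Total capital V = 333 + 72.7 + 226 = 631.7.
Equity: weight = 333/631.7 = 0.5271; cost = 10.7%.
Preferred: weight = 72.7/631.7 = 0.1151; cost = 7.8%.
Mortgage bonds: weight = 226/631.7 = 0.3578; after-tax cost = 3.7% × (1 − 24.1%) = 2.8083%.
WACC = 0.5271 × 10.7000% + 0.1151 × 7.8000% + 0.3578 × 2.8083% = 7.5429%.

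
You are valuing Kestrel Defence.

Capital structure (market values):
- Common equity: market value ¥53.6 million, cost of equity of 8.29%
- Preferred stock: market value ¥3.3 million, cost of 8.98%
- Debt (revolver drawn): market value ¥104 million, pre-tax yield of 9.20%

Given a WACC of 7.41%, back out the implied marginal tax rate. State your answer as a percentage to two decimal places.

Total capital V = 53.6 + 3.3 + 104 = 160.9.
Equity weight = 53.6/160.9 = 0.3331.
Preferred weight = 3.3/160.9 = 0.0205.
Revolver drawn weight = 104/160.9 = 0.6464.
Equity contribution = 0.3331 × 8.29% = 2.7616%.
Preferred contribution = 0.0205 × 8.98% = 0.1842%.
Debt contribution must be 7.41% − 2.9458% = 4.4642%.
0.6464 × 9.2% × (1 − T) = 4.4642%  ⇒  (1 − T) = 0.7507.
T = 24.9278%.

24.93%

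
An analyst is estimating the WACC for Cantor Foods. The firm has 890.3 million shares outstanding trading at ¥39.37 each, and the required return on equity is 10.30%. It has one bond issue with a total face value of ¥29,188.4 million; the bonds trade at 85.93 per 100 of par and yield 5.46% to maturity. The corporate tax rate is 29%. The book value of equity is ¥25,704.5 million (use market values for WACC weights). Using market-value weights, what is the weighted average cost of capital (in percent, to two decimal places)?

7.62%

Market value of equity E = 39.37 × 890.3m = 35051.111m. Market value of debt D = 29188.4m × 85.93/100 = 25081.59212m.
Total capital V = 35051.111 + 25081.59212 = 60132.70312.
Equity: weight = 35051.111/60132.70312 = 0.5829; cost = 10.3%.
Bonds outstanding: weight = 25081.59212/60132.70312 = 0.4171; after-tax cost = 5.46% × (1 − 29%) = 3.8766%.
WACC = 0.5829 × 10.3000% + 0.4171 × 3.8766% = 7.6208%.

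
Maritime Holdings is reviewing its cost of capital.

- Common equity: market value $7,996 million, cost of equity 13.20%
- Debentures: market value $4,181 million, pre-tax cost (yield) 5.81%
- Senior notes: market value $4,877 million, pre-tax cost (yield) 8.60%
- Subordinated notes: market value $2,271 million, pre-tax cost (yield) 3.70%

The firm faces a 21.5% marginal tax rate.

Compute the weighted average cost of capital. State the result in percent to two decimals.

Total capital V = 7996 + 4181 + 4877 + 2271 = 19325.
Equity: weight = 7996/19325 = 0.4138; cost = 13.2%.
Debentures: weight = 4181/19325 = 0.2164; after-tax cost = 5.81% × (1 − 21.5%) = 4.5609%.
Senior notes: weight = 4877/19325 = 0.2524; after-tax cost = 8.6% × (1 − 21.5%) = 6.7510%.
Subordinated notes: weight = 2271/19325 = 0.1175; after-tax cost = 3.7% × (1 − 21.5%) = 2.9045%.
WACC = 0.4138 × 13.2000% + 0.2164 × 4.5609% + 0.2524 × 6.7510% + 0.1175 × 2.9045% = 8.4935%.

8.49%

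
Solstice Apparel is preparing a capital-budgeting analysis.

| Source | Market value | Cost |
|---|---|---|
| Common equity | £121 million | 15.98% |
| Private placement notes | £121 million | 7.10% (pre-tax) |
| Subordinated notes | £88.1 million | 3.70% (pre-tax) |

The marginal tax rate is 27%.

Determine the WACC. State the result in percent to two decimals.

8.48%

Total capital V = 121 + 121 + 88.1 = 330.1.
Equity: weight = 121/330.1 = 0.3666; cost = 15.98%.
Private placement notes: weight = 121/330.1 = 0.3666; after-tax cost = 7.1% × (1 − 27%) = 5.1830%.
Subordinated notes: weight = 88.1/330.1 = 0.2669; after-tax cost = 3.7% × (1 − 27%) = 2.7010%.
WACC = 0.3666 × 15.9800% + 0.3666 × 5.1830% + 0.2669 × 2.7010% = 8.4783%.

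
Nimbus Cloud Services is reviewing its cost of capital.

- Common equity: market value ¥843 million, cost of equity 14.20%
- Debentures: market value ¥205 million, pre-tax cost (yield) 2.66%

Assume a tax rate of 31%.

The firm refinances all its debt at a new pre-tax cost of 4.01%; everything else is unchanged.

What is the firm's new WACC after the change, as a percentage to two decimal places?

11.96%

After the change:
Total capital V = 843 + 205 = 1048.
Equity: weight = 843/1048 = 0.8044; cost = 14.2%.
Debentures: weight = 205/1048 = 0.1956; after-tax cost = 4.01% × (1 − 31%) = 2.7669%.
WACC = 0.8044 × 14.2000% + 0.1956 × 2.7669% = 11.9636%.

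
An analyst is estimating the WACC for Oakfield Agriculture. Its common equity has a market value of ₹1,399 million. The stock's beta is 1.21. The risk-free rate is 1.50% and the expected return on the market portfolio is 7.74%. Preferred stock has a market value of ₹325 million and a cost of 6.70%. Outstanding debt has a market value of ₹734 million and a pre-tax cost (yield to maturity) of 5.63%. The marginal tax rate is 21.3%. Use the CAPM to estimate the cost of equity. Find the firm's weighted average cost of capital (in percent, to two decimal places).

Market risk premium = 7.74% − 1.5% = 6.24%.
Cost of equity via CAPM: Re = 1.5% + 1.21 × 6.24% = 9.0504%.
Total capital V = 1399 + 325 + 734 = 2458.
Equity: weight = 1399/2458 = 0.5692; cost = 9.0504%.
Preferred: weight = 325/2458 = 0.1322; cost = 6.7%.
Debt: weight = 734/2458 = 0.2986; after-tax cost = 5.63% × (1 − 21.3%) = 4.4308%.
WACC = 0.5692 × 9.0504% + 0.1322 × 6.7000% + 0.2986 × 4.4308% = 7.3601%.

7.36%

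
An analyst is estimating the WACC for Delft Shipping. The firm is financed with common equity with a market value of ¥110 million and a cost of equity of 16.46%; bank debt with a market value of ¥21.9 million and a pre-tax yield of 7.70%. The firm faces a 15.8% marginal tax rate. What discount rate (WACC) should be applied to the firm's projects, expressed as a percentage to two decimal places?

Total capital V = 110 + 21.9 = 131.9.
Equity: weight = 110/131.9 = 0.8340; cost = 16.46%.
Bank debt: weight = 21.9/131.9 = 0.1660; after-tax cost = 7.7% × (1 − 15.8%) = 6.4834%.
WACC = 0.8340 × 16.4600% + 0.1660 × 6.4834% = 14.8035%.

14.80%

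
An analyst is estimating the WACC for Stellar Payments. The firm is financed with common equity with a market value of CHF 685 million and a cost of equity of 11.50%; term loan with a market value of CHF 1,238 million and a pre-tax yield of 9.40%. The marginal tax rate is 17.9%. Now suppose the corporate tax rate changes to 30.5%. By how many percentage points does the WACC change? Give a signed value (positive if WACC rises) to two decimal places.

Current WACC:
Total capital V = 685 + 1238 = 1923.
Equity: weight = 685/1923 = 0.3562; cost = 11.5%.
Term loan: weight = 1238/1923 = 0.6438; after-tax cost = 9.4% × (1 − 17.9%) = 7.7174%.
WACC = 0.3562 × 11.5000% + 0.6438 × 7.7174% = 9.0648%.
After the change:
Total capital V = 685 + 1238 = 1923.
Equity: weight = 685/1923 = 0.3562; cost = 11.5%.
Term loan: weight = 1238/1923 = 0.6438; after-tax cost = 9.4% × (1 − 30.5%) = 6.5330%.
WACC = 0.3562 × 11.5000% + 0.6438 × 6.5330% = 8.3023%.
Change in WACC = 8.3023% − 9.0648% = -0.7625 pp.

-0.76 pp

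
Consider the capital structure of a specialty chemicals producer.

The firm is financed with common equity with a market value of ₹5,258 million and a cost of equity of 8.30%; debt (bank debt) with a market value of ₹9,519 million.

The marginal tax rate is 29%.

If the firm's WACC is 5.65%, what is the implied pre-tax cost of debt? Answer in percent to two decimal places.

5.90%

Total capital V = 5258 + 9519 = 14777.
Equity weight = 5258/14777 = 0.3558.
Bank debt weight = 9519/14777 = 0.6442.
Equity contribution = 0.3558 × 8.3% = 2.9533%.
Remaining for debt = 5.65% − 2.9533% = 2.6967%.
Rd × (1 − 29%) × 0.6442 = 2.6967%  ⇒  Rd = 5.8961%.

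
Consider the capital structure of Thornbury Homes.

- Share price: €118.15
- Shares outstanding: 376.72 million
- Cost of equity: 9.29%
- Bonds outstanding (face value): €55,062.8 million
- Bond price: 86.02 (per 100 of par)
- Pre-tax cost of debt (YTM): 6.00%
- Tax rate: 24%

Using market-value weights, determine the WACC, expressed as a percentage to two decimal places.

Market value of equity E = 118.15 × 376.72m = 44509.468m. Market value of debt D = 55062.8m × 86.02/100 = 47365.02056m.
Total capital V = 44509.468 + 47365.02056 = 91874.48856.
Equity: weight = 44509.468/91874.48856 = 0.4845; cost = 9.29%.
Bonds outstanding: weight = 47365.02056/91874.48856 = 0.5155; after-tax cost = 6% × (1 − 24%) = 4.5600%.
WACC = 0.4845 × 9.2900% + 0.5155 × 4.5600% = 6.8515%.

6.85%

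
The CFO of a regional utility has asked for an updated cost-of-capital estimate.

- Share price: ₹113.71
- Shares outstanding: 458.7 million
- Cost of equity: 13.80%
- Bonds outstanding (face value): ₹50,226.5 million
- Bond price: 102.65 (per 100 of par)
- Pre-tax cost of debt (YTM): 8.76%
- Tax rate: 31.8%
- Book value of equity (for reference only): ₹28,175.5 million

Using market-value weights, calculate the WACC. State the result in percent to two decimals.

Market value of equity E = 113.71 × 458.7m = 52158.777m. Market value of debt D = 50226.5m × 102.65/100 = 51557.50225m.
Total capital V = 52158.777 + 51557.50225 = 103716.27925.
Equity: weight = 52158.777/103716.27925 = 0.5029; cost = 13.8%.
Bonds outstanding: weight = 51557.50225/103716.27925 = 0.4971; after-tax cost = 8.76% × (1 − 31.8%) = 5.9743%.
WACC = 0.5029 × 13.8000% + 0.4971 × 5.9743% = 9.9098%.

9.91%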